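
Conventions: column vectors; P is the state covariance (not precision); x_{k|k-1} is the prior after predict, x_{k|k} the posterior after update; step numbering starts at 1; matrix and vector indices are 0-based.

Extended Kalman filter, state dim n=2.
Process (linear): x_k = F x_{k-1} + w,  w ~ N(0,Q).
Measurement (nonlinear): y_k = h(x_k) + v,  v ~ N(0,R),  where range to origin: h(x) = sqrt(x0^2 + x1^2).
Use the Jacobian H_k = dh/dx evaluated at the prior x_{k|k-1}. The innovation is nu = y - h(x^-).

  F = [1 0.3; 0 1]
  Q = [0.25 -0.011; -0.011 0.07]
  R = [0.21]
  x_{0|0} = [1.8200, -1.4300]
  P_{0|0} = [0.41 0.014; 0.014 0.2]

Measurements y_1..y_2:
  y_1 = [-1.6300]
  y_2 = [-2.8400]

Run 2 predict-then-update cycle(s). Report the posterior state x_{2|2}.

x_post = [1.8428, 0.7631]

step 1: x^-=[1.3910, -1.4300]  P^-=[0.6864 0.0630; 0.0630 0.2700]  H_jac=[0.6973 -0.7168]  S=[0.6195]  K=[0.6997; -0.2415]  nu=[-3.6249]  x^+=[-1.1454, -0.5545]  P^+=[0.3831 0.1677; 0.1677 0.2339]
step 2: x^-=[-1.3117, -0.5545]  P^-=[0.7548 0.2268; 0.2268 0.3039]  H_jac=[-0.9211 -0.3894]  S=[1.0591]  K=[-0.7398; -0.3090]  nu=[-4.2641]  x^+=[1.8428, 0.7631]  P^+=[0.1751 -0.0153; -0.0153 0.2027]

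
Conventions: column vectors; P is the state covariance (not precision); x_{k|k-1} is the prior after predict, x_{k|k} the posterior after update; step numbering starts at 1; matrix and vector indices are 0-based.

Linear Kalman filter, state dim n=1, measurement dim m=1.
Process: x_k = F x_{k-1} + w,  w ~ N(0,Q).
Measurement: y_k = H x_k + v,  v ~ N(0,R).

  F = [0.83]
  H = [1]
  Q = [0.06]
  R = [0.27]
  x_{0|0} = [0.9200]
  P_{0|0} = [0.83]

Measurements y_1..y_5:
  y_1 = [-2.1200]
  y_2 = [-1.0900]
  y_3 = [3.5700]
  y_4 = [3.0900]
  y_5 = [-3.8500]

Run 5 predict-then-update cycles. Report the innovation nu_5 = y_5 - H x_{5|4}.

innov = [-4.9427]

step 1: x^-=[0.7636]  P^-=[0.6318]  S=[0.9018]  K=[0.7006]  nu=[-2.8836]  x^+=[-1.2566]  P^+=[0.1892]
step 2: x^-=[-1.0430]  P^-=[0.1903]  S=[0.4603]  K=[0.4134]  nu=[-0.0470]  x^+=[-1.0624]  P^+=[0.1116]
step 3: x^-=[-0.8818]  P^-=[0.1369]  S=[0.4069]  K=[0.3364]  nu=[4.4518]  x^+=[0.6160]  P^+=[0.0908]
step 4: x^-=[0.5113]  P^-=[0.1226]  S=[0.3926]  K=[0.3122]  nu=[2.5787]  x^+=[1.3165]  P^+=[0.0843]
step 5: x^-=[1.0927]  P^-=[0.1181]  S=[0.3881]  K=[0.3043]  nu=[-4.9427]  x^+=[-0.4112]  P^+=[0.0822]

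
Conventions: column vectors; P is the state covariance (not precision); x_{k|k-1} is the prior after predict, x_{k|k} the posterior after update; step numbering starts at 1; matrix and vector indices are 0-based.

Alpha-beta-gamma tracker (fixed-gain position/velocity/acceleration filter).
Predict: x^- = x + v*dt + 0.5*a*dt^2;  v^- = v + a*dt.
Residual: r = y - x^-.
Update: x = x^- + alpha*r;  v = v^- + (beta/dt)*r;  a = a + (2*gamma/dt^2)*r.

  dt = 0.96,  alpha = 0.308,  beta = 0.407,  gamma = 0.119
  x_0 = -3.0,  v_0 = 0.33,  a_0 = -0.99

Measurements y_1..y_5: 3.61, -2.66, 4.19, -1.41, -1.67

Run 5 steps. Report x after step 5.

x_post = 1.0855

step 1: x_pred=-3.1394  r=6.7494  x^+=-1.0606  v^+=2.2411  a^+=0.7530
step 2: x_pred=1.4378  r=-4.0978  x^+=0.1757  v^+=1.2266  a^+=-0.3052
step 3: x_pred=1.2126  r=2.9774  x^+=2.1296  v^+=2.1959  a^+=0.4637
step 4: x_pred=4.4514  r=-5.8614  x^+=2.6461  v^+=0.1560  a^+=-1.0500
step 5: x_pred=2.3120  r=-3.9820  x^+=1.0855  v^+=-2.5402  a^+=-2.0784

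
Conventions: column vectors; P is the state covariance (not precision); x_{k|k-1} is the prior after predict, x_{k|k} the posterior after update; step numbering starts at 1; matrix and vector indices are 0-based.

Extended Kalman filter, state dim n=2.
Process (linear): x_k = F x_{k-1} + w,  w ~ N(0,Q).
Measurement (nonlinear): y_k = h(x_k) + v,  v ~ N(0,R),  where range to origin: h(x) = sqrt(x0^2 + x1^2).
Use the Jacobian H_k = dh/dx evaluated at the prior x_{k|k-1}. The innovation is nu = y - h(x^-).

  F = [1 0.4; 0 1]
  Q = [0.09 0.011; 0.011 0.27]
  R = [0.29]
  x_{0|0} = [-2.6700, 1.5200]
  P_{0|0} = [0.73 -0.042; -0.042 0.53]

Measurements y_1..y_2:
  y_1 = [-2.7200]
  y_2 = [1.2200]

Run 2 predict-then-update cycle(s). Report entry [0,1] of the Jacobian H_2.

step 1: x^-=[-2.0620, 1.5200]  P^-=[0.8712 0.1810; 0.1810 0.8000]  H_jac=[-0.8049 0.5934]  S=[0.9632]  K=[-0.6165; 0.3416]  nu=[-5.2817]  x^+=[1.1943, -0.2840]  P^+=[0.5051 0.3838; 0.3838 0.6876]
step 2: x^-=[1.0807, -0.2840]  P^-=[1.0122 0.6699; 0.6699 0.9576]  H_jac=[0.9672 -0.2541]  S=[0.9693]  K=[0.8343; 0.4173]  nu=[0.1026]  x^+=[1.1663, -0.2412]  P^+=[0.3375 0.3324; 0.3324 0.7888]

H_jac[0,1] = -0.2541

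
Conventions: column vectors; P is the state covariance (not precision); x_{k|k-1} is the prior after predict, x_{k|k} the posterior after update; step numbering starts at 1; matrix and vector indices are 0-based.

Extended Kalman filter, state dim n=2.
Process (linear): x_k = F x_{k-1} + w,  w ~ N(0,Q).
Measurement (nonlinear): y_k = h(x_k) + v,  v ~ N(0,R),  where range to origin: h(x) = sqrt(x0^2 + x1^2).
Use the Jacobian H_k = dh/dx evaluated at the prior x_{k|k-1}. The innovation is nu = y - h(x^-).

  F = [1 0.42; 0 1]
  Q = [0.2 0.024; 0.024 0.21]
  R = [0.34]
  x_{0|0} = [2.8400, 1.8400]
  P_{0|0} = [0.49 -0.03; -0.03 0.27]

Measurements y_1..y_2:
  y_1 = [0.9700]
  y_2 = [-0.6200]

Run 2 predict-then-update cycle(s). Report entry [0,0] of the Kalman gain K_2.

step 1: x^-=[3.6128, 1.8400]  P^-=[0.7124 0.1074; 0.1074 0.4800]  H_jac=[0.8911 0.4538]  S=[1.0914]  K=[0.6263; 0.2873]  nu=[-3.0844]  x^+=[1.6810, 0.9539]  P^+=[0.2843 -0.0890; -0.0890 0.3899]
step 2: x^-=[2.0817, 0.9539]  P^-=[0.4783 0.0988; 0.0988 0.5999]  H_jac=[0.9091 0.4166]  S=[0.9143]  K=[0.5206; 0.3716]  nu=[-2.9098]  x^+=[0.5667, -0.1273]  P^+=[0.2305 -0.0781; -0.0781 0.4737]

K[0,0] = 0.5206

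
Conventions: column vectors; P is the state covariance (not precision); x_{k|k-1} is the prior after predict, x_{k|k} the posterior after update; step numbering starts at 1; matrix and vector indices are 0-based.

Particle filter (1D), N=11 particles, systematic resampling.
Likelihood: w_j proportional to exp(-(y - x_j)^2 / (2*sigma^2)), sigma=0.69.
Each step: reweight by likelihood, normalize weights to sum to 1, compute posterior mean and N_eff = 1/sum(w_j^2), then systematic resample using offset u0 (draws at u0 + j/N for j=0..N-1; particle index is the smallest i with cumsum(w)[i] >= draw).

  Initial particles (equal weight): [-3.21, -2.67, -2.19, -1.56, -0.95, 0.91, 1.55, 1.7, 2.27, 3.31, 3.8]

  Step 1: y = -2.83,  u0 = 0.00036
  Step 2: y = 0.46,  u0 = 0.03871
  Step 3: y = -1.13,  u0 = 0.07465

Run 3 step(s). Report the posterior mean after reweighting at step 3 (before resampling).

post_mean = -2.2026

step 1: w=[0.3193, 0.3617, 0.2417, 0.0683, 0.0091, 0.0000, 0.0000, 0.0000, 0.0000, 0.0000, 0.0000]  mean=-2.6350  Neff=3.3795  idx=[0, 0, 0, 0, 1, 1, 1, 1, 2, 2, 2]
step 2: w=[0.0004, 0.0004, 0.0004, 0.0004, 0.0168, 0.0168, 0.0168, 0.0168, 0.3104, 0.3104, 0.3104]  mean=-2.2238  Neff=3.4462  idx=[6, 8, 8, 8, 9, 9, 9, 9, 10, 10, 10]
step 3: w=[0.0263, 0.0974, 0.0974, 0.0974, 0.0974, 0.0974, 0.0974, 0.0974, 0.0974, 0.0974, 0.0974]  mean=-2.2026  Neff=10.4704  idx=[1, 2, 3, 4, 5, 6, 7, 8, 8, 9, 10]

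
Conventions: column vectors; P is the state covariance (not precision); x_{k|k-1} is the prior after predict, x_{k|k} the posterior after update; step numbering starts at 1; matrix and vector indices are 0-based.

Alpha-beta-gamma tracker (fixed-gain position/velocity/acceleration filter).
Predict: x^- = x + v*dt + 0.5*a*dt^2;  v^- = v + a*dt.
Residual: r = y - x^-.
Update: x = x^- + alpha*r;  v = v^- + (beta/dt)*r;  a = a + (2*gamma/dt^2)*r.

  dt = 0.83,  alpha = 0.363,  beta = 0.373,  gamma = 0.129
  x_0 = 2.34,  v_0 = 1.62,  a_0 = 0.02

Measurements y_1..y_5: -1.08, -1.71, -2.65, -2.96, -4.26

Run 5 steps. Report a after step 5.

step 1: x_pred=3.6915  r=-4.7715  x^+=1.9594  v^+=-0.5077  a^+=-1.7670
step 2: x_pred=0.9294  r=-2.6394  x^+=-0.0287  v^+=-3.1604  a^+=-2.7555
step 3: x_pred=-3.6010  r=0.9510  x^+=-3.2558  v^+=-5.0201  a^+=-2.3993
step 4: x_pred=-8.2489  r=5.2889  x^+=-6.3290  v^+=-4.6347  a^+=-0.4186
step 5: x_pred=-10.3200  r=6.0600  x^+=-8.1202  v^+=-2.2588  a^+=1.8510

a_post = 1.8510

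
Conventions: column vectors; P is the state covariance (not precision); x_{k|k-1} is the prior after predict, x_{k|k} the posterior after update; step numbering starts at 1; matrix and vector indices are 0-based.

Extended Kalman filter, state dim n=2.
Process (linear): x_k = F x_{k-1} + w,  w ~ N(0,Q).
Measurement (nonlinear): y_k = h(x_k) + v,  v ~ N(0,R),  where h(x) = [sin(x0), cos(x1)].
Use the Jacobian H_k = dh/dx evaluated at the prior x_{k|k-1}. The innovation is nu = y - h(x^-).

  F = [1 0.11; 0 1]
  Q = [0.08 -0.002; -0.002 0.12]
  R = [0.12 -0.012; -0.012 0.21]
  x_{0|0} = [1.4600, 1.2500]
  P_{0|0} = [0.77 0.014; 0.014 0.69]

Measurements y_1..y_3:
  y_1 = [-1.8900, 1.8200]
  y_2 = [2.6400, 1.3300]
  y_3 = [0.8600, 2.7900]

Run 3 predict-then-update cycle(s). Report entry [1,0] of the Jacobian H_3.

step 1: x^-=[1.5975, 1.2500]  P^-=[0.8614 0.0879; 0.0879 0.8100]  H_jac=[-0.0267 0.0000; 0.0000 -0.9490]  S=[0.1206 -0.0098; -0.0098 0.9395]  K=[-0.1981 -0.0909; -0.0858 -0.8191]  nu=[-2.8896, 1.5047]  x^+=[2.0331, 0.2655]  P^+=[0.8493 0.0176; 0.0176 0.1802]
step 2: x^-=[2.0623, 0.2655]  P^-=[0.9353 0.0354; 0.0354 0.3002]  H_jac=[-0.4720 0.0000; 0.0000 -0.2624]  S=[0.3284 -0.0076; -0.0076 0.2307]  K=[-1.3464 -0.0847; -0.0589 -0.3434]  nu=[1.7584, 0.3650]  x^+=[-0.3361, 0.0366]  P^+=[0.3402 0.0062; 0.0062 0.2721]
step 3: x^-=[-0.3321, 0.0366]  P^-=[0.4248 0.0342; 0.0342 0.3921]  H_jac=[0.9454 0.0000; 0.0000 -0.0366]  S=[0.4997 -0.0132; -0.0132 0.2105]  K=[0.8049 0.0445; 0.0630 -0.0643]  nu=[1.1860, 1.7907]  x^+=[0.7022, -0.0038]  P^+=[0.1016 0.0088; 0.0088 0.3892]

H_jac[1,0] = 0.0000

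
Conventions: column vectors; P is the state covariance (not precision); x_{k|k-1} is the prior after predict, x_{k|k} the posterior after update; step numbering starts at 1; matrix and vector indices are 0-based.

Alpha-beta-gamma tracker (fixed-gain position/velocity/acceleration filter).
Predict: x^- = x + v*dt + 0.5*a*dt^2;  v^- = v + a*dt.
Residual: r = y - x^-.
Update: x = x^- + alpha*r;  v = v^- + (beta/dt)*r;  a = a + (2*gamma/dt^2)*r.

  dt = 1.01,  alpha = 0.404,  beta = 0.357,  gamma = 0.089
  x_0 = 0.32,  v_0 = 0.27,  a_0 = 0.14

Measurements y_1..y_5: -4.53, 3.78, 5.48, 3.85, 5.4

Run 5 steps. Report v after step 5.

step 1: x_pred=0.6641  r=-5.1941  x^+=-1.4343  v^+=-1.4245  a^+=-0.7663
step 2: x_pred=-3.2640  r=7.0440  x^+=-0.4182  v^+=0.2913  a^+=0.4628
step 3: x_pred=0.1120  r=5.3680  x^+=2.2807  v^+=2.6561  a^+=1.3995
step 4: x_pred=5.6771  r=-1.8271  x^+=4.9390  v^+=3.4237  a^+=1.0806
step 5: x_pred=8.9481  r=-3.5481  x^+=7.5147  v^+=3.2610  a^+=0.4615

v_post = 3.2610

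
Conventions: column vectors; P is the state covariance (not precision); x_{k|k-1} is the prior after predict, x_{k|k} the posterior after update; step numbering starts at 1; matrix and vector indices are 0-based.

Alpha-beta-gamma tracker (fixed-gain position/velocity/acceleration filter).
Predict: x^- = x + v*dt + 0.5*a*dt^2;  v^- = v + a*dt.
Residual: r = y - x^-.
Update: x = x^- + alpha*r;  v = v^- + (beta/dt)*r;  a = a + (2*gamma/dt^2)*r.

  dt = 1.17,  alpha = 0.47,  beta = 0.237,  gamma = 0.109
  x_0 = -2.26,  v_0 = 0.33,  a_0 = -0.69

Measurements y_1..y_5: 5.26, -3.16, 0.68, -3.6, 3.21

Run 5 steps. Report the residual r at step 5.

step 1: x_pred=-2.3462  r=7.6062  x^+=1.2287  v^+=1.0634  a^+=0.5213
step 2: x_pred=2.8298  r=-5.9898  x^+=0.0146  v^+=0.4600  a^+=-0.4326
step 3: x_pred=0.2567  r=0.4233  x^+=0.4557  v^+=0.0397  a^+=-0.3652
step 4: x_pred=0.2521  r=-3.8521  x^+=-1.5584  v^+=-1.1679  a^+=-0.9786
step 5: x_pred=-3.5946  r=6.8046  x^+=-0.3965  v^+=-0.9345  a^+=0.1050

resid = 6.8046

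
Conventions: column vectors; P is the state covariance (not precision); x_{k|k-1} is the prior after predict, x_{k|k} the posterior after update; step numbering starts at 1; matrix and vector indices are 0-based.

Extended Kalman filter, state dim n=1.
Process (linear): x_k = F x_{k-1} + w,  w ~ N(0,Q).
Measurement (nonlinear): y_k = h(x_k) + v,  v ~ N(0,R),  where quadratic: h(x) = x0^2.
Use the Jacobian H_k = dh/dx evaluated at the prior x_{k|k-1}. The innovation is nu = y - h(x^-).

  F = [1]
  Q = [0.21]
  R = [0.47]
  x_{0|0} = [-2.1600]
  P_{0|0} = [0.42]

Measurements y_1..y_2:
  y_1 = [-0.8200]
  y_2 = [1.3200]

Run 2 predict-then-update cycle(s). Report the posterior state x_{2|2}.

x_post = [-1.0877]

step 1: x^-=[-2.1600]  P^-=[0.6300]  H_jac=[-4.3200]  S=[12.2273]  K=[-0.2226]  nu=[-5.4856]  x^+=[-0.9390]  P^+=[0.0242]
step 2: x^-=[-0.9390]  P^-=[0.2342]  H_jac=[-1.8780]  S=[1.2960]  K=[-0.3394]  nu=[0.4383]  x^+=[-1.0877]  P^+=[0.0849]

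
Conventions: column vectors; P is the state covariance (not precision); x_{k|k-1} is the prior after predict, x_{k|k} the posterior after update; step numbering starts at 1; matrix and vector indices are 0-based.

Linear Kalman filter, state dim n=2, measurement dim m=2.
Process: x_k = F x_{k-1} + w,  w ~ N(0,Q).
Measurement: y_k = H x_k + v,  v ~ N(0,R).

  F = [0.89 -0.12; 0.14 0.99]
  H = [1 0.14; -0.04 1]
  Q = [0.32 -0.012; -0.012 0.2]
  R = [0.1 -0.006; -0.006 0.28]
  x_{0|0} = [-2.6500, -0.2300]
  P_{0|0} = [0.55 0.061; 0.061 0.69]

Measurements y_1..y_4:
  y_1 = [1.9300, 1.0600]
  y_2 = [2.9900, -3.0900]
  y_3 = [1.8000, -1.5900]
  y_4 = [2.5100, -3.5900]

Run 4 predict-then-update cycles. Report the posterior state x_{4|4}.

step 1: x^-=[-2.3309, -0.5987]  P^-=[0.7526 0.0273; 0.0273 0.9040]  S=[0.8779 0.1176; 0.1176 1.1830]  K=[0.8735 -0.0892; 0.0740 0.7559]  nu=[4.3447, 1.5655]  x^+=[1.3246, 0.9061]  P^+=[0.0916 -0.0266; -0.0266 0.2101]
step 2: x^-=[1.0702, 1.0824]  P^-=[0.4013 -0.0485; -0.0485 0.4004]  S=[0.4955 -0.0142; -0.0142 0.6849]  K=[0.7938 -0.0778; 0.0321 0.5881]  nu=[1.7683, -4.1296]  x^+=[2.7950, -1.2893]  P^+=[0.0831 -0.0232; -0.0232 0.1635]
step 3: x^-=[2.6423, -0.8851]  P^-=[0.3931 -0.0411; -0.0411 0.3555]  S=[0.4886 -0.0129; -0.0129 0.6394]  K=[0.7909 -0.0730; 0.0324 0.5592]  nu=[-0.7184, -0.5992]  x^+=[2.1179, -1.2434]  P^+=[0.0826 -0.0219; -0.0219 0.1555]
step 4: x^-=[2.0341, -0.9345]  P^-=[0.3923 -0.0391; -0.0391 0.3480]  S=[0.4882 -0.0119; -0.0119 0.6317]  K=[0.7907 -0.0719; 0.0332 0.5539]  nu=[0.6067, -2.5741]  x^+=[2.6989, -2.3402]  P^+=[0.0825 -0.0216; -0.0216 0.1540]

x_post = [2.6989, -2.3402]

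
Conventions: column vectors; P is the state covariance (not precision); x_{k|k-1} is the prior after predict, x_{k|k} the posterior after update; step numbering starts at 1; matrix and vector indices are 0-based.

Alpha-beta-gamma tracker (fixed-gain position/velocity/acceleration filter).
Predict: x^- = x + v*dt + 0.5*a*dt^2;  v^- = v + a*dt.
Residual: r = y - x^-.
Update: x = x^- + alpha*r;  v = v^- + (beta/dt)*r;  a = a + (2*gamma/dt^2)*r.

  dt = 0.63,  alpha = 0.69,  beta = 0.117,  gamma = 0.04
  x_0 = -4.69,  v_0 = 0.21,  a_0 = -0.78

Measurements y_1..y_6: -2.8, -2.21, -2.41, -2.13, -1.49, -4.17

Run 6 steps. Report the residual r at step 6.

resid = -2.5276

step 1: x_pred=-4.7125  r=1.9125  x^+=-3.3929  v^+=0.0738  a^+=-0.3945
step 2: x_pred=-3.4247  r=1.2147  x^+=-2.5866  v^+=0.0508  a^+=-0.1497
step 3: x_pred=-2.5842  r=0.1742  x^+=-2.4640  v^+=-0.0111  a^+=-0.1146
step 4: x_pred=-2.4938  r=0.3638  x^+=-2.2428  v^+=-0.0157  a^+=-0.0412
step 5: x_pred=-2.2609  r=0.7709  x^+=-1.7290  v^+=0.1014  a^+=0.1141
step 6: x_pred=-1.6424  r=-2.5276  x^+=-3.3864  v^+=-0.2961  a^+=-0.3953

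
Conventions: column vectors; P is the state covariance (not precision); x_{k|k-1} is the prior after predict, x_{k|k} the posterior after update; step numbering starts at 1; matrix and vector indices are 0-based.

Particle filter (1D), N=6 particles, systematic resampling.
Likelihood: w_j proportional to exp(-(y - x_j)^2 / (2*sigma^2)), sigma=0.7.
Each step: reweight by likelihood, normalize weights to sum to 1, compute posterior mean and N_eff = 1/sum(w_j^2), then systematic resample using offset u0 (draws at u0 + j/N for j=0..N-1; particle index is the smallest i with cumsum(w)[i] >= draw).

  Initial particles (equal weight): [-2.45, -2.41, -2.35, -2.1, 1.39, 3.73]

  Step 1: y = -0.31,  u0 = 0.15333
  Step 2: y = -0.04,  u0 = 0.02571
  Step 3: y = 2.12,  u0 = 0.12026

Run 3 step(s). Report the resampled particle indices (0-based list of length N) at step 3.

step 1: w=[0.0746, 0.0887, 0.1143, 0.3038, 0.4185, 0.0000]  mean=-0.7216  Neff=3.4019  idx=[1, 3, 3, 4, 4, 4]
step 2: w=[0.0081, 0.0328, 0.0328, 0.3088, 0.3088, 0.3088]  mean=1.1307  Neff=3.4687  idx=[1, 3, 3, 4, 5, 5]
step 3: w=[0.0000, 0.2000, 0.2000, 0.2000, 0.2000, 0.2000]  mean=1.3900  Neff=5.0000  idx=[1, 2, 3, 4, 4, 5]

resampled_idx = [1, 2, 3, 4, 4, 5]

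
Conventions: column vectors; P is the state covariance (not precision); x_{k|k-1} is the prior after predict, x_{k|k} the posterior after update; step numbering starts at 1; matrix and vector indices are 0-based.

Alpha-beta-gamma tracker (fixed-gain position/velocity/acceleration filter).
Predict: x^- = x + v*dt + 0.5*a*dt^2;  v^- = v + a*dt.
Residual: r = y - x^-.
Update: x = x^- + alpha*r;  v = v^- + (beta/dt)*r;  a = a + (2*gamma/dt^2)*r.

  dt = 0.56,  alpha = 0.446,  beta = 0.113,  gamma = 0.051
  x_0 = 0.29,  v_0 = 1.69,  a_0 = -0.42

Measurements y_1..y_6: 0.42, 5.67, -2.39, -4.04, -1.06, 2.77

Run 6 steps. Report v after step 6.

v_post = -3.2404

step 1: x_pred=1.1705  r=-0.7505  x^+=0.8358  v^+=1.3034  a^+=-0.6641
step 2: x_pred=1.4615  r=4.2085  x^+=3.3385  v^+=1.7807  a^+=0.7047
step 3: x_pred=4.4462  r=-6.8362  x^+=1.3972  v^+=0.7958  a^+=-1.5188
step 4: x_pred=1.6048  r=-5.6448  x^+=-0.9128  v^+=-1.1937  a^+=-3.3548
step 5: x_pred=-2.1073  r=1.0473  x^+=-1.6402  v^+=-2.8611  a^+=-3.0141
step 6: x_pred=-3.7150  r=6.4850  x^+=-0.8227  v^+=-3.2404  a^+=-0.9049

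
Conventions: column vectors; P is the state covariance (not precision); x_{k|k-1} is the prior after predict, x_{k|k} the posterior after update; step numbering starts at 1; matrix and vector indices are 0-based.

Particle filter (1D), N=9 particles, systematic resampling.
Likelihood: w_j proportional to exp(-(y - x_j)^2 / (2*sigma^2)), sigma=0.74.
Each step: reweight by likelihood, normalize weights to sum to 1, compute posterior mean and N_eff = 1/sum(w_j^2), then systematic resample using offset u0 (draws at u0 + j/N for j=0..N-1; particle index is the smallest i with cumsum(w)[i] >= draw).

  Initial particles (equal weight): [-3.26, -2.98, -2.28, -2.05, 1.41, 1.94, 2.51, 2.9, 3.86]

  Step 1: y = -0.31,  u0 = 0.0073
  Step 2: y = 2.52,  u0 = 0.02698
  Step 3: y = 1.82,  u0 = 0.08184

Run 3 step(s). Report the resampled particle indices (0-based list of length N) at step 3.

step 1: w=[0.0021, 0.0087, 0.1686, 0.3674, 0.3914, 0.0573, 0.0041, 0.0005, 0.0000]  mean=-0.4955  Neff=3.1253  idx=[1, 2, 3, 3, 3, 4, 4, 4, 4]
step 2: w=[0.0000, 0.0000, 0.0000, 0.0000, 0.0000, 0.2500, 0.2500, 0.2500, 0.2500]  mean=1.4100  Neff=4.0000  idx=[5, 5, 5, 6, 6, 7, 7, 8, 8]
step 3: w=[0.1111, 0.1111, 0.1111, 0.1111, 0.1111, 0.1111, 0.1111, 0.1111, 0.1111]  mean=1.4100  Neff=9.0000  idx=[0, 1, 2, 3, 4, 5, 6, 7, 8]

resampled_idx = [0, 1, 2, 3, 4, 5, 6, 7, 8]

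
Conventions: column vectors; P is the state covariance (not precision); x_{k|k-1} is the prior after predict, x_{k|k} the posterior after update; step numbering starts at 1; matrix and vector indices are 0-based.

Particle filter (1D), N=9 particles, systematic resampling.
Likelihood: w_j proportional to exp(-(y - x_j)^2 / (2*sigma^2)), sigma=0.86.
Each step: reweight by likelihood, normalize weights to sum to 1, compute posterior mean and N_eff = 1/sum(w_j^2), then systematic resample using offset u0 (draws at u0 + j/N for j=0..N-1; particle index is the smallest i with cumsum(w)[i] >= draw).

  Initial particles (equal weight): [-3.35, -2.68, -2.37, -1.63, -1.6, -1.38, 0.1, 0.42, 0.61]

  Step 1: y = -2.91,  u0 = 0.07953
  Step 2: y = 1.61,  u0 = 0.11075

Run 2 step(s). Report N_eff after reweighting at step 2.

step 1: w=[0.2496, 0.2745, 0.2336, 0.0940, 0.0892, 0.0584, 0.0006, 0.0002, 0.0001]  mean=-2.5014  Neff=4.7091  idx=[0, 0, 1, 1, 1, 2, 2, 4, 5]
step 2: w=[0.0000, 0.0000, 0.0012, 0.0012, 0.0012, 0.0066, 0.0066, 0.2797, 0.7035]  mean=-1.4593  Neff=1.7446  idx=[7, 7, 8, 8, 8, 8, 8, 8, 8]

N_eff = 1.7446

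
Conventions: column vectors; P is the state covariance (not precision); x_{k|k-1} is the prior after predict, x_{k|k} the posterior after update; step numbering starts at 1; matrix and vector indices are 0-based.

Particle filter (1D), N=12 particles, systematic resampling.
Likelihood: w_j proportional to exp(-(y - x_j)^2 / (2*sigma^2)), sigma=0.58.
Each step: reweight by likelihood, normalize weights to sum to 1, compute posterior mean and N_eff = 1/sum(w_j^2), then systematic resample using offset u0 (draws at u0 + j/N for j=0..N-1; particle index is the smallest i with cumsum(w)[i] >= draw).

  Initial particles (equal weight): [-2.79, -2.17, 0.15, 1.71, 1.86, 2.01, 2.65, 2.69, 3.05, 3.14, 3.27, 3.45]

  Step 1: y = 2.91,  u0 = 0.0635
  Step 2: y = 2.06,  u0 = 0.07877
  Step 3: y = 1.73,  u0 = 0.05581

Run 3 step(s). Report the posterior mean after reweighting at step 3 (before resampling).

step 1: w=[0.0000, 0.0000, 0.0000, 0.0202, 0.0334, 0.0516, 0.1555, 0.1600, 0.1670, 0.1589, 0.1418, 0.1115]  mean=2.8998  Neff=7.1596  idx=[5, 6, 6, 7, 7, 8, 8, 9, 9, 10, 11, 11]
step 2: w=[0.2294, 0.1372, 0.1372, 0.1276, 0.1276, 0.0536, 0.0536, 0.0407, 0.0407, 0.0261, 0.0130, 0.0130]  mean=2.6332  Neff=7.5207  idx=[0, 0, 1, 1, 2, 2, 3, 4, 4, 6, 8, 11]
step 3: w=[0.2331, 0.2331, 0.0744, 0.0744, 0.0744, 0.0744, 0.0666, 0.0666, 0.0666, 0.0196, 0.0136, 0.0032]  mean=2.3768  Neff=6.9127  idx=[0, 0, 0, 1, 1, 2, 3, 4, 5, 6, 7, 9]

post_mean = 2.3768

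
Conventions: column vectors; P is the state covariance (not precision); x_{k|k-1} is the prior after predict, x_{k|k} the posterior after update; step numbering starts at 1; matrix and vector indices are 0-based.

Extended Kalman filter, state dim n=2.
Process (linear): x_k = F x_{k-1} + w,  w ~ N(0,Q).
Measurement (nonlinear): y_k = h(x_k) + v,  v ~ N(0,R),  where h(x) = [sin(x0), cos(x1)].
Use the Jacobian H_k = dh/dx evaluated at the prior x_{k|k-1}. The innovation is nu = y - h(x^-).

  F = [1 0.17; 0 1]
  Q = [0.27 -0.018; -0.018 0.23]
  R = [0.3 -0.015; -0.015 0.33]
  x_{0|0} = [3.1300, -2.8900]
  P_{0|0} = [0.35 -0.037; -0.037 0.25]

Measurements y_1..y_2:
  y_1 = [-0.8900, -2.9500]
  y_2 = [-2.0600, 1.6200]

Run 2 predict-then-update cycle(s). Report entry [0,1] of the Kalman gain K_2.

step 1: x^-=[2.6387, -2.8900]  P^-=[0.6146 -0.0125; -0.0125 0.4800]  H_jac=[-0.8762 0.0000; 0.0000 0.2489]  S=[0.7719 -0.0123; -0.0123 0.3597]  K=[-0.6982 -0.0325; 0.0195 0.3328]  nu=[-1.3720, -1.9815]  x^+=[3.6610, -3.5762]  P^+=[0.2385 -0.0010; -0.0010 0.4400]
step 2: x^-=[3.0530, -3.5762]  P^-=[0.5209 0.0558; 0.0558 0.6700]  H_jac=[-0.9961 0.0000; 0.0000 -0.4211]  S=[0.8168 0.0084; 0.0084 0.4488]  K=[-0.6348 -0.0405; -0.0616 -0.6275]  nu=[-2.1484, 2.5270]  x^+=[4.3146, -5.0295]  P^+=[0.1906 0.0091; 0.0091 0.4896]

K[0,1] = -0.0405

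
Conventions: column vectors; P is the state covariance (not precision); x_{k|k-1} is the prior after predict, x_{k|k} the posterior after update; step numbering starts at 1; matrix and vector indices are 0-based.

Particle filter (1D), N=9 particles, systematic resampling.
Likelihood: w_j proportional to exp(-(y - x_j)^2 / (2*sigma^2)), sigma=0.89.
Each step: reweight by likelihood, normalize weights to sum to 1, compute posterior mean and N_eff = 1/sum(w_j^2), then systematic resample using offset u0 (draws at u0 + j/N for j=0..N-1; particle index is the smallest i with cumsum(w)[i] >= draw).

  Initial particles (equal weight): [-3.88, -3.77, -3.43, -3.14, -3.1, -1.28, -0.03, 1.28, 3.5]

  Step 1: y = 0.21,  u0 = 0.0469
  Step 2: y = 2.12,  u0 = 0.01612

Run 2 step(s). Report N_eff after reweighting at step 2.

step 1: w=[0.0000, 0.0000, 0.0001, 0.0005, 0.0006, 0.1449, 0.5675, 0.2857, 0.0006]  mean=0.1614  Neff=2.3547  idx=[5, 6, 6, 6, 6, 6, 6, 7, 7]
step 2: w=[0.0004, 0.0337, 0.0337, 0.0337, 0.0337, 0.0337, 0.0337, 0.3988, 0.3988]  mean=1.0144  Neff=3.0776  idx=[1, 4, 7, 7, 7, 7, 8, 8, 8]

N_eff = 3.0776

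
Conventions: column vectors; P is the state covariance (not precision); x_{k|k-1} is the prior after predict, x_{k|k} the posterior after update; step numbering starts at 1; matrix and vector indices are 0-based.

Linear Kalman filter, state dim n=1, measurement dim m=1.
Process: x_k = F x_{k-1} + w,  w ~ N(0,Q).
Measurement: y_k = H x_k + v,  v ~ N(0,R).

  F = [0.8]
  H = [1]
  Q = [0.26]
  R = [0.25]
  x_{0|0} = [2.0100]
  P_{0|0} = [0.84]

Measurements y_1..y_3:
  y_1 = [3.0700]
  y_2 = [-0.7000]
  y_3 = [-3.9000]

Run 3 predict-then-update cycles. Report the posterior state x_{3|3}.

step 1: x^-=[1.6080]  P^-=[0.7976]  S=[1.0476]  K=[0.7614]  nu=[1.4620]  x^+=[2.7211]  P^+=[0.1903]
step 2: x^-=[2.1769]  P^-=[0.3818]  S=[0.6318]  K=[0.6043]  nu=[-2.8769]  x^+=[0.4383]  P^+=[0.1511]
step 3: x^-=[0.3507]  P^-=[0.3567]  S=[0.6067]  K=[0.5879]  nu=[-4.2507]  x^+=[-2.1484]  P^+=[0.1470]

x_post = [-2.1484]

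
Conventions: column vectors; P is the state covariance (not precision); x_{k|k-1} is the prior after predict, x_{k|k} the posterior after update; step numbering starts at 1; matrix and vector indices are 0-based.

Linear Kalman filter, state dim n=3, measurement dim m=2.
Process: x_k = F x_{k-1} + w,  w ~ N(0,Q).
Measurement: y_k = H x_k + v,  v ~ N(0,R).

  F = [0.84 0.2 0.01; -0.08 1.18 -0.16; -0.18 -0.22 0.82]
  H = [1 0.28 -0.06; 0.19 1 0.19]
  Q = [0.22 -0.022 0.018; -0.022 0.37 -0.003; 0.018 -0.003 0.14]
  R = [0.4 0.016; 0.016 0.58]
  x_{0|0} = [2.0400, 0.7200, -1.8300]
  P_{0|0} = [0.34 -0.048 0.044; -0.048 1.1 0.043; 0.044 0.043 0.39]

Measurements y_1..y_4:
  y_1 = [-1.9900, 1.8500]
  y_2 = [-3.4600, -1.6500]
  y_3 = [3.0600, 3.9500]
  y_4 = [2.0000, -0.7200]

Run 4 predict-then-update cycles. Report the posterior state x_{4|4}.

x_post = [1.1012, 1.0966, -1.3253]

step 1: x^-=[1.8393, 0.9792, -2.0262]  P^-=[0.4887 0.1605 -0.0308; 0.1605 1.9078 -0.2840; -0.0308 -0.2840 0.4342]  S=[1.1430 0.8035; 0.8035 2.4719]  K=[0.5161 -0.0676; 0.1125 0.7257; -0.0782 -0.0584]  nu=[-4.2250, 0.9063]  x^+=[-0.4024, 1.1617, -1.7486]  P^+=[0.2291 -0.0794 0.0255; -0.0794 0.4602 -0.1182; 0.0255 -0.1182 0.4114]
step 2: x^-=[-0.1232, 1.6827, -1.6170]  P^-=[0.3734 -0.0079 -0.0176; -0.0079 1.0831 -0.2771; -0.0176 -0.2771 0.4751]  S=[0.8670 0.3752; 0.3752 1.5841]  K=[0.4602 -0.0713; 0.0878 0.6287; -0.1010 -0.0961]  nu=[-3.9050, -3.0021]  x^+=[-1.7062, -0.5475, -0.9338]  P^+=[0.2064 -0.0781 0.0258; -0.0781 0.4088 -0.1467; 0.0258 -0.1467 0.4444]
step 3: x^-=[-1.5520, -0.3601, -0.3382]  P^-=[0.3556 -0.0168 -0.0163; -0.0168 1.0227 -0.2973; -0.0163 -0.2973 0.5044]  S=[0.8401 0.3456; 0.3456 1.5132]  K=[0.4480 -0.0708; 0.0886 0.6162; -0.1092 -0.1102]  nu=[4.6926, 4.6692]  x^+=[0.2195, 2.9328, -1.3653]  P^+=[0.2013 -0.0774 0.0274; -0.0774 0.4038 -0.1597; 0.0274 -0.1597 0.4677]
step 4: x^-=[0.7573, 3.6616, -1.8043]  P^-=[0.3521 -0.0169 -0.0164; -0.0169 1.0212 -0.3124; -0.0164 -0.3124 0.5240]  S=[0.8371 0.3443; 0.3443 1.5065]  K=[0.4452 -0.0706; 0.0906 0.6156; -0.1133 -0.1175]  nu=[0.1092, -4.1827]  x^+=[1.1012, 1.0966, -1.3253]  P^+=[0.2003 -0.0773 0.0286; -0.0773 0.4050 -0.1672; 0.0286 -0.1672 0.4833]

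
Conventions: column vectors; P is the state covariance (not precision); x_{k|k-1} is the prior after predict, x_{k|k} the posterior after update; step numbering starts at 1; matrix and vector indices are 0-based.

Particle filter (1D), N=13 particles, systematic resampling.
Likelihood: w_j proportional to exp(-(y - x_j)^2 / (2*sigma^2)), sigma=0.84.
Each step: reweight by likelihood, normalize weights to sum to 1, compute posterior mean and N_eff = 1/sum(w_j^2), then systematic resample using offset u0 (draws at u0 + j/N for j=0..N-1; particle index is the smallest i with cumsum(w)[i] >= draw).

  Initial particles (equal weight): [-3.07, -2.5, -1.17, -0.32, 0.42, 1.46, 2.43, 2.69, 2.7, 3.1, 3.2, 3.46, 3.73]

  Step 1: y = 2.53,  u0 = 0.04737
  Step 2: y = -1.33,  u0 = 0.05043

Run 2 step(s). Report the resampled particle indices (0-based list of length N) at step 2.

resampled_idx = [0, 0, 0, 0, 0, 0, 0, 0, 0, 0, 0, 0, 1]

step 1: w=[0.0000, 0.0000, 0.0000, 0.0005, 0.0073, 0.0757, 0.1692, 0.1673, 0.1669, 0.1353, 0.1240, 0.0923, 0.0614]  mean=2.7901  Neff=7.3394  idx=[5, 6, 6, 7, 7, 8, 8, 8, 9, 10, 10, 11, 12]
step 2: w=[0.9658, 0.0107, 0.0107, 0.0026, 0.0026, 0.0024, 0.0024, 0.0024, 0.0002, 0.0001, 0.0001, 0.0000, 0.0000]  mean=1.4968  Neff=1.0718  idx=[0, 0, 0, 0, 0, 0, 0, 0, 0, 0, 0, 0, 1]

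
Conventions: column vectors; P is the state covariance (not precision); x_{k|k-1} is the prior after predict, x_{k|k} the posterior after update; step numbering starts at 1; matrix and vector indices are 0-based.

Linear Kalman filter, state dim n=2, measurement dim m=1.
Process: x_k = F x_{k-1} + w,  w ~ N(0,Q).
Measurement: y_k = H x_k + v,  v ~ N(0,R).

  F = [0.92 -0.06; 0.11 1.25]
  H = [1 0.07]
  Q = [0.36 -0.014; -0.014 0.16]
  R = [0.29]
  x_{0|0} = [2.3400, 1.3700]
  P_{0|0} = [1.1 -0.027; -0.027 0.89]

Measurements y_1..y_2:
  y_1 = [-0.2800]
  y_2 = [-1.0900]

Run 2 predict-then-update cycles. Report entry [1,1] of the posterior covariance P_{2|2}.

step 1: x^-=[2.0706, 1.9699]  P^-=[1.2972 -0.0003; -0.0003 1.5565]  S=[1.5948]  K=[0.8134; 0.0681]  nu=[-2.4885]  x^+=[0.0465, 1.8004]  P^+=[0.2421 -0.0887; -0.0887 1.5491]
step 2: x^-=[-0.0653, 2.2556]  P^-=[0.5803 -0.2071; -0.2071 2.5590]  S=[0.8538]  K=[0.6626; -0.0327]  nu=[-1.1826]  x^+=[-0.8489, 2.2943]  P^+=[0.2054 -0.1886; -0.1886 2.5581]

P_post[1,1] = 2.5581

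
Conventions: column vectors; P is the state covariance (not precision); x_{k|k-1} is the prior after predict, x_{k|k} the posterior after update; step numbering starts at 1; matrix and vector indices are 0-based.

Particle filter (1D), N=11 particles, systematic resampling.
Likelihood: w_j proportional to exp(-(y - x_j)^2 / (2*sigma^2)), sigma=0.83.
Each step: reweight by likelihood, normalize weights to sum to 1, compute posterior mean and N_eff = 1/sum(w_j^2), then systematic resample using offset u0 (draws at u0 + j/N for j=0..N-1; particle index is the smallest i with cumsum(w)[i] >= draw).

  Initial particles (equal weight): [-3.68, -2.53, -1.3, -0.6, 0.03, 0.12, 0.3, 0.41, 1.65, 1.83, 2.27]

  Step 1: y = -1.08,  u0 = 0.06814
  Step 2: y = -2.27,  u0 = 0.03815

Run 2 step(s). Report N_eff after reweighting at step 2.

step 1: w=[0.0023, 0.0668, 0.2967, 0.2600, 0.1256, 0.1081, 0.0771, 0.0613, 0.0014, 0.0007, 0.0001]  mean=-0.6503  Neff=5.0701  idx=[1, 2, 2, 2, 3, 3, 3, 4, 5, 6, 7]
step 2: w=[0.3266, 0.1733, 0.1733, 0.1733, 0.0453, 0.0453, 0.0453, 0.0074, 0.0054, 0.0028, 0.0019]  mean=-1.5813  Neff=4.9251  idx=[0, 0, 0, 0, 1, 1, 2, 3, 3, 4, 6]

N_eff = 4.9251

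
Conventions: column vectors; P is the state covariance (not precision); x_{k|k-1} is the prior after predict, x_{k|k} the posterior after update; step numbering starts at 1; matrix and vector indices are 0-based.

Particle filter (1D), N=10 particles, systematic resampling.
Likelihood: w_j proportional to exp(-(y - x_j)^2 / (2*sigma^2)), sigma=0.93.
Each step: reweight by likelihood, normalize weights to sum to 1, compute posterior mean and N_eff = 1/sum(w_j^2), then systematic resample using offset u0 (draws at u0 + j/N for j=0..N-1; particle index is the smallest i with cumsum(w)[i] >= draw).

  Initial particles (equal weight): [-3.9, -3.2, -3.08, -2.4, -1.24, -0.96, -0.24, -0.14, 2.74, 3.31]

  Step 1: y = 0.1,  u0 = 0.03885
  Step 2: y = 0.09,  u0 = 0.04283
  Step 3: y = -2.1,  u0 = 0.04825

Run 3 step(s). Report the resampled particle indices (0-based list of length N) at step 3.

step 1: w=[0.0000, 0.0007, 0.0010, 0.0095, 0.1251, 0.1845, 0.3304, 0.3416, 0.0063, 0.0009]  mean=-0.4673  Neff=3.6275  idx=[4, 5, 5, 6, 6, 6, 6, 7, 7, 7]
step 2: w=[0.0445, 0.0654, 0.0654, 0.1162, 0.1162, 0.1162, 0.1162, 0.1200, 0.1200, 0.1200]  mean=-0.3427  Neff=9.2834  idx=[0, 2, 3, 4, 5, 6, 7, 7, 8, 9]
step 3: w=[0.3106, 0.2247, 0.0645, 0.0645, 0.0645, 0.0645, 0.0517, 0.0517, 0.0517, 0.0517]  mean=-0.6918  Neff=5.7371  idx=[0, 0, 0, 1, 1, 2, 3, 5, 7, 8]

resampled_idx = [0, 0, 0, 1, 1, 2, 3, 5, 7, 8]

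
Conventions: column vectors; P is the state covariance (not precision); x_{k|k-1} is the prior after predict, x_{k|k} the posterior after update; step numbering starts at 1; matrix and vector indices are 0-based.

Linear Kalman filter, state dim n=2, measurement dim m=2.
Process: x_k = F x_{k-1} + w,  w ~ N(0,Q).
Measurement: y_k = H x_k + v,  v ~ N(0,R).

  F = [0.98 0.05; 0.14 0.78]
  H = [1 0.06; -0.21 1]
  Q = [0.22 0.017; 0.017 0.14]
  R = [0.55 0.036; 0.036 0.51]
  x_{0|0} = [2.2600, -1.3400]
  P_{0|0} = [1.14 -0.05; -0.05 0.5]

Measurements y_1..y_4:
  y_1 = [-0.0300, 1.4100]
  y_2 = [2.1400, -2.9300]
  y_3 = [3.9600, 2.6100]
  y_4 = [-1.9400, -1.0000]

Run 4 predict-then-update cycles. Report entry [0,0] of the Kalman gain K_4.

K[0,0] = 0.4638

step 1: x^-=[2.1478, -0.7288]  P^-=[1.3112 0.1543; 0.1543 0.4556]  S=[1.8814 -0.0596; -0.0596 0.9586]  K=[0.6992 -0.0827; 0.1108 0.4484]  nu=[-2.1341, 2.5898]  x^+=[0.4413, 0.1960]  P^+=[0.3779 0.0623; 0.0623 0.2457]
step 2: x^-=[0.4422, 0.2147]  P^-=[0.5896 0.1265; 0.1265 0.3105]  S=[1.1559 0.0557; 0.0557 0.7934]  K=[0.5182 -0.0330; 0.1087 0.3503]  nu=[1.6849, -3.0518]  x^+=[1.4162, -0.6712]  P^+=[0.2802 0.0607; 0.0607 0.1953]
step 3: x^-=[1.3543, -0.3253]  P^-=[0.4955 0.1099; 0.1099 0.2776]  S=[1.0597 0.0571; 0.0571 0.7633]  K=[0.4753 -0.0279; 0.1018 0.3258]  nu=[2.6252, 3.2197]  x^+=[2.5122, 0.9910]  P^+=[0.2570 0.0568; 0.0568 0.1818]
step 4: x^-=[2.5115, 1.1247]  P^-=[0.4729 0.1032; 0.1032 0.2680]  S=[1.0362 0.0547; 0.0547 0.7555]  K=[0.4638 -0.0284; 0.0983 0.3190]  nu=[-4.5190, -1.5973]  x^+=[0.4609, 0.1711]  P^+=[0.2508 0.0549; 0.0549 0.1777]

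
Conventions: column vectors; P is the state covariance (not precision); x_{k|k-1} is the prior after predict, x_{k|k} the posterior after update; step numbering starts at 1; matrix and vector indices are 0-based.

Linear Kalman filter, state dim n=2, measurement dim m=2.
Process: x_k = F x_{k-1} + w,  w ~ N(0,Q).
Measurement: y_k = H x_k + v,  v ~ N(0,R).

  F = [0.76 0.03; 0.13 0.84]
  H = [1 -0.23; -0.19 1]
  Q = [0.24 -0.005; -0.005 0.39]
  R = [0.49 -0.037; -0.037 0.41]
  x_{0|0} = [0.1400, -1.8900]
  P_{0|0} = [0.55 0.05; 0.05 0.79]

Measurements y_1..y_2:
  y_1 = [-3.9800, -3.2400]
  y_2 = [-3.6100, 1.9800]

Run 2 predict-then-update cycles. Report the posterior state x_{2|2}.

step 1: x^-=[0.0497, -1.5694]  P^-=[0.5607 0.1014; 0.1014 0.9676]  S=[1.0552 -0.2603; -0.2603 1.3594]  K=[0.5335 0.0984; 0.0601 0.7092]  nu=[-4.3907, -1.6612]  x^+=[-2.4561, -3.0112]  P^+=[0.2745 0.0727; 0.0727 0.3024]
step 2: x^-=[-1.9569, -2.8487]  P^-=[0.4021 0.0765; 0.0765 0.6239]  S=[0.8900 -0.1771; -0.1771 1.0193]  K=[0.4476 0.0778; 0.0452 0.6056]  nu=[-2.3083, 4.4569]  x^+=[-2.6433, -0.2538]  P^+=[0.2300 0.0590; 0.0590 0.2579]

x_post = [-2.6433, -0.2538]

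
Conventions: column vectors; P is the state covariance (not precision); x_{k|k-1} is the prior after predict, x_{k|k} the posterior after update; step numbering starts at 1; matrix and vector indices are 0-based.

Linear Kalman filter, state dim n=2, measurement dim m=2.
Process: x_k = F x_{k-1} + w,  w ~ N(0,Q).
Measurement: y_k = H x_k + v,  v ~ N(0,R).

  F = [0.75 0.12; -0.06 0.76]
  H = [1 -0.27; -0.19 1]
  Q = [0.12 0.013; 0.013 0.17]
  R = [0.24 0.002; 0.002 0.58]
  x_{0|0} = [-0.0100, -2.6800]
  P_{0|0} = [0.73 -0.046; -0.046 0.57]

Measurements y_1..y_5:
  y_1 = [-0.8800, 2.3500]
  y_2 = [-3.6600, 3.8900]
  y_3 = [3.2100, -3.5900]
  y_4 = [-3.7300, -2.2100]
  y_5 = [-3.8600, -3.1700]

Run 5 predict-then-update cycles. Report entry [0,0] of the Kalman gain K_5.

step 1: x^-=[-0.3291, -2.0362]  P^-=[0.5306 0.0062; 0.0062 0.5061]  S=[0.8041 -0.2289; -0.2289 1.1028]  K=[0.6731 0.0539; -0.0339 0.4508]  nu=[-1.1007, 4.3237]  x^+=[-0.8367, -0.0500]  P^+=[0.1797 0.0668; 0.0668 0.2741]
step 2: x^-=[-0.6335, 0.0122]  P^-=[0.2370 0.0675; 0.0675 0.3229]  S=[0.4641 -0.0593; -0.0593 0.8858]  K=[0.4788 0.0574; 0.0023 0.3502]  nu=[-3.0232, 3.7574]  x^+=[-1.8654, 1.3210]  P^+=[0.1310 0.0591; 0.0591 0.2143]
step 3: x^-=[-1.2405, 1.1159]  P^-=[0.2074 0.0599; 0.0599 0.2889]  S=[0.4361 -0.0524; -0.0524 0.8536]  K=[0.4447 0.0513; -0.0024 0.3249]  nu=[4.7518, -4.9416]  x^+=[0.6187, -0.5012]  P^+=[0.1213 0.0537; 0.0537 0.1987]
step 4: x^-=[0.4039, -0.4180]  P^-=[0.2008 0.0559; 0.0559 0.2803]  S=[0.4310 -0.0531; -0.0531 0.8463]  K=[0.4367 0.0484; -0.0067 0.3182]  nu=[-4.2468, -1.7152]  x^+=[-1.5338, -0.9353]  P^+=[0.1188 0.0515; 0.0515 0.1943]
step 5: x^-=[-1.2626, -0.6188]  P^-=[0.1989 0.0544; 0.0544 0.2780]  S=[0.4298 -0.0537; -0.0537 0.8445]  K=[0.4345 0.0472; -0.0086 0.3164]  nu=[-2.7645, -2.7911]  x^+=[-2.5957, -1.4780]  P^+=[0.1181 0.0507; 0.0507 0.1931]

K[0,0] = 0.4345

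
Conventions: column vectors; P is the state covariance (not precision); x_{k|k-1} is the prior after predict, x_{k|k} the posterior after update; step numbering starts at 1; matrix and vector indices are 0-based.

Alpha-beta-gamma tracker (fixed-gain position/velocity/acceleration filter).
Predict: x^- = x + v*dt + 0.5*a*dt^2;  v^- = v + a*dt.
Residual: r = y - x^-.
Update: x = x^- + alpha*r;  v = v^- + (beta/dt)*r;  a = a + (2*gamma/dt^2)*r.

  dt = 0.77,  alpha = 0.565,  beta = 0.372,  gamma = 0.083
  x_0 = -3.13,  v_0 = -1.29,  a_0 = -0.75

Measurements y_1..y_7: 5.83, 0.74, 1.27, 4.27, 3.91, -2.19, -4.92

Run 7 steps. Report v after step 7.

v_post = -6.4707

step 1: x_pred=-4.3456  r=10.1756  x^+=1.4036  v^+=3.0485  a^+=2.0990
step 2: x_pred=4.3732  r=-3.6332  x^+=2.3204  v^+=2.9095  a^+=1.0818
step 3: x_pred=4.8814  r=-3.6114  x^+=2.8410  v^+=1.9977  a^+=0.0706
step 4: x_pred=4.4001  r=-0.1301  x^+=4.3266  v^+=1.9892  a^+=0.0342
step 5: x_pred=5.8684  r=-1.9584  x^+=4.7619  v^+=1.0694  a^+=-0.5141
step 6: x_pred=5.4329  r=-7.6229  x^+=1.1260  v^+=-3.0093  a^+=-2.6484
step 7: x_pred=-1.9763  r=-2.9437  x^+=-3.6395  v^+=-6.4707  a^+=-3.4726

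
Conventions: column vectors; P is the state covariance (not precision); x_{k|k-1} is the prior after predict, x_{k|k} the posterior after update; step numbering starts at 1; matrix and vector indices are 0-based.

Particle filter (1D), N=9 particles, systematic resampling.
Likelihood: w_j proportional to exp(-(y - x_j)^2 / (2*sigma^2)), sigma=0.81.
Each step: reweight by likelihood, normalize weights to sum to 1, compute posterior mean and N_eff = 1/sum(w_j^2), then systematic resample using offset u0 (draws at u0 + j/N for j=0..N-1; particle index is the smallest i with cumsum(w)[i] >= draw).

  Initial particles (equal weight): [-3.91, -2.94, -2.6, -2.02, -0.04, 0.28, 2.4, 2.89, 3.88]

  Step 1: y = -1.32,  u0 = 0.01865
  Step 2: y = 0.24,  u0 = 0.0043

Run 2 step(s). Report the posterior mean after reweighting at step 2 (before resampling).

step 1: w=[0.0039, 0.0876, 0.1856, 0.4453, 0.1856, 0.0920, 0.0000, 0.0000, 0.0000]  mean=-1.6365  Neff=3.5289  idx=[1, 2, 2, 3, 3, 3, 3, 4, 4]
step 2: w=[0.0002, 0.0011, 0.0011, 0.0104, 0.0104, 0.0104, 0.0104, 0.4781, 0.4781]  mean=-0.1282  Neff=2.1854  idx=[3, 7, 7, 7, 7, 8, 8, 8, 8]

post_mean = -0.1282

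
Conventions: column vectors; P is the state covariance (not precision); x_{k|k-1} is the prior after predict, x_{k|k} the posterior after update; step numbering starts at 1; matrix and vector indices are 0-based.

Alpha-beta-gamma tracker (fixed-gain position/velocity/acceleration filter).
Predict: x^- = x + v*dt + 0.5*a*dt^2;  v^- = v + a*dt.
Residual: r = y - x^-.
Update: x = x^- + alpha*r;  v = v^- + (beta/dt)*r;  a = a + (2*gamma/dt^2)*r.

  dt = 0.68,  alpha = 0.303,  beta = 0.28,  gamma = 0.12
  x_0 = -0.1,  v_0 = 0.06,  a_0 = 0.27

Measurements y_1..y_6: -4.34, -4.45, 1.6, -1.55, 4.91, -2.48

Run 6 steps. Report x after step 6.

x_post = 2.6241

step 1: x_pred=0.0032  r=-4.3432  x^+=-1.3128  v^+=-1.5448  a^+=-1.9843
step 2: x_pred=-2.8220  r=-1.6280  x^+=-3.3153  v^+=-3.5644  a^+=-2.8293
step 3: x_pred=-6.3932  r=7.9932  x^+=-3.9713  v^+=-2.1970  a^+=1.3195
step 4: x_pred=-5.1602  r=3.6102  x^+=-4.0663  v^+=0.1868  a^+=3.1933
step 5: x_pred=-3.2010  r=8.1110  x^+=-0.7434  v^+=5.6980  a^+=7.4031
step 6: x_pred=4.8429  r=-7.3229  x^+=2.6241  v^+=7.7169  a^+=3.6023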